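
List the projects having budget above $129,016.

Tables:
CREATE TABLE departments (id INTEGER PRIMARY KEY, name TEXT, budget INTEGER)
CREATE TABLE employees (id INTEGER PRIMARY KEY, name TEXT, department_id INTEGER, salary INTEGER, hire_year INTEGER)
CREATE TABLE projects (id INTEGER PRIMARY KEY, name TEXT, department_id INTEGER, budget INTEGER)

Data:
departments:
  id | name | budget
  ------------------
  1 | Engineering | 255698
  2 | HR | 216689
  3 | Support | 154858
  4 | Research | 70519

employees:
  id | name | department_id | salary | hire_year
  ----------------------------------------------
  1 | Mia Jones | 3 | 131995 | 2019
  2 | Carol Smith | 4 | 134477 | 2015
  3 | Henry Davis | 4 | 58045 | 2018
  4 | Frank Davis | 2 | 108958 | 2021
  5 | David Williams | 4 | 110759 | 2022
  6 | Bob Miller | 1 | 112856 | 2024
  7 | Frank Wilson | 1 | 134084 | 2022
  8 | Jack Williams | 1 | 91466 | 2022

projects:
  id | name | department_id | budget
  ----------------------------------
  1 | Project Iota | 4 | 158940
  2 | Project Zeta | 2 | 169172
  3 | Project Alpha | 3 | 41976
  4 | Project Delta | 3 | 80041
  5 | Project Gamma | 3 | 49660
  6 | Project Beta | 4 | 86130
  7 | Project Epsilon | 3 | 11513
SELECT name, budget FROM projects WHERE budget > 129016

Execution result:
name | budget
Project Iota | 158940
Project Zeta | 169172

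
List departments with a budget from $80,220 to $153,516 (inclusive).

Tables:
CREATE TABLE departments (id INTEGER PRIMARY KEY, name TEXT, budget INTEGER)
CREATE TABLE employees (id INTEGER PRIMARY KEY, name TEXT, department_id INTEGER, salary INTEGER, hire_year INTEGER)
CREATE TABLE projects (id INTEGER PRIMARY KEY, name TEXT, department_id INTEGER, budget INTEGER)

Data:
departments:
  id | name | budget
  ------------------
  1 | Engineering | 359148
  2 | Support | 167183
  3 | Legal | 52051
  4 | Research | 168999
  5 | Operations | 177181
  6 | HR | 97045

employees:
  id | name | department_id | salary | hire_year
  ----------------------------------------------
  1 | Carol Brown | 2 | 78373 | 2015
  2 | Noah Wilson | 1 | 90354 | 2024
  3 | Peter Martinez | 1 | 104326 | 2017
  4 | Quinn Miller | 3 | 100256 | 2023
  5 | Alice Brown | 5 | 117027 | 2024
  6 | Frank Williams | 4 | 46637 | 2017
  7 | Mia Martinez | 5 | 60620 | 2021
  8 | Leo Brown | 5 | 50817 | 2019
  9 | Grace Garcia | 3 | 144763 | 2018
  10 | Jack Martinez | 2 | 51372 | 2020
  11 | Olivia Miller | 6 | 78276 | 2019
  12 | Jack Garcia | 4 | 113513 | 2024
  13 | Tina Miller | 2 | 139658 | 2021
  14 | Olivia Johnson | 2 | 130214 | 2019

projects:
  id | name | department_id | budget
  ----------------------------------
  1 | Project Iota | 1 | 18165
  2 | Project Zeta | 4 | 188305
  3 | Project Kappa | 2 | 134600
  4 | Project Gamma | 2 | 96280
SELECT name, budget FROM departments WHERE budget BETWEEN 80220 AND 153516

Execution result:
name | budget
HR | 97045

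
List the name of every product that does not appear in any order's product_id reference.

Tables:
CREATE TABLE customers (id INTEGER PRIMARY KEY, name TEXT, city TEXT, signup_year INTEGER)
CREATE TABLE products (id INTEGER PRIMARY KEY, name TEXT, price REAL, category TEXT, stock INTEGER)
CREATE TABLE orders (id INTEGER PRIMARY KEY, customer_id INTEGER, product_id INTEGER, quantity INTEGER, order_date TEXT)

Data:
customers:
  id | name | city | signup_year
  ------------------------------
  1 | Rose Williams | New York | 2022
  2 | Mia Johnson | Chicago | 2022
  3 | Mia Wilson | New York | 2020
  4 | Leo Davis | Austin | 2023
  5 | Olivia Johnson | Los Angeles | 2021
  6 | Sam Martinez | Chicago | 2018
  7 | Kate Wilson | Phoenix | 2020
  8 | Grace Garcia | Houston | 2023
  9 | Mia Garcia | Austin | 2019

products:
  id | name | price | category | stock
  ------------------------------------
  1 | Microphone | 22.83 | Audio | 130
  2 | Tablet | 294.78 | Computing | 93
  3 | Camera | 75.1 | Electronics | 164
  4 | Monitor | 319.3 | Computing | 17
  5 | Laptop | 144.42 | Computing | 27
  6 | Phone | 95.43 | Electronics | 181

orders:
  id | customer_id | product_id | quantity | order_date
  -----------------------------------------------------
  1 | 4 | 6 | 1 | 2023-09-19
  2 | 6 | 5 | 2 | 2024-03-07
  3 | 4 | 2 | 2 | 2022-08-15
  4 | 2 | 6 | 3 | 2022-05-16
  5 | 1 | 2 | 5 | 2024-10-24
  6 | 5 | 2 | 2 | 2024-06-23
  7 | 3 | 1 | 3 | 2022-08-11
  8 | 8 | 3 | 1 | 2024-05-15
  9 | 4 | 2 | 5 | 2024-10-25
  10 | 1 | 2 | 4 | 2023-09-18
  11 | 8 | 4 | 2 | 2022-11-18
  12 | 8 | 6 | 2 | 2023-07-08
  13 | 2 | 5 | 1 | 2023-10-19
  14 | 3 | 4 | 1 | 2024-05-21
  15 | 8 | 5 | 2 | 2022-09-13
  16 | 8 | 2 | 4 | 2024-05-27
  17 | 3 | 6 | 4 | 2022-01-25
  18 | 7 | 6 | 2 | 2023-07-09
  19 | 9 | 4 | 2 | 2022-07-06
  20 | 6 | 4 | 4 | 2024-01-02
SELECT p.name FROM products p LEFT JOIN orders c ON c.product_id = p.id WHERE c.id IS NULL

Execution result:
(no rows)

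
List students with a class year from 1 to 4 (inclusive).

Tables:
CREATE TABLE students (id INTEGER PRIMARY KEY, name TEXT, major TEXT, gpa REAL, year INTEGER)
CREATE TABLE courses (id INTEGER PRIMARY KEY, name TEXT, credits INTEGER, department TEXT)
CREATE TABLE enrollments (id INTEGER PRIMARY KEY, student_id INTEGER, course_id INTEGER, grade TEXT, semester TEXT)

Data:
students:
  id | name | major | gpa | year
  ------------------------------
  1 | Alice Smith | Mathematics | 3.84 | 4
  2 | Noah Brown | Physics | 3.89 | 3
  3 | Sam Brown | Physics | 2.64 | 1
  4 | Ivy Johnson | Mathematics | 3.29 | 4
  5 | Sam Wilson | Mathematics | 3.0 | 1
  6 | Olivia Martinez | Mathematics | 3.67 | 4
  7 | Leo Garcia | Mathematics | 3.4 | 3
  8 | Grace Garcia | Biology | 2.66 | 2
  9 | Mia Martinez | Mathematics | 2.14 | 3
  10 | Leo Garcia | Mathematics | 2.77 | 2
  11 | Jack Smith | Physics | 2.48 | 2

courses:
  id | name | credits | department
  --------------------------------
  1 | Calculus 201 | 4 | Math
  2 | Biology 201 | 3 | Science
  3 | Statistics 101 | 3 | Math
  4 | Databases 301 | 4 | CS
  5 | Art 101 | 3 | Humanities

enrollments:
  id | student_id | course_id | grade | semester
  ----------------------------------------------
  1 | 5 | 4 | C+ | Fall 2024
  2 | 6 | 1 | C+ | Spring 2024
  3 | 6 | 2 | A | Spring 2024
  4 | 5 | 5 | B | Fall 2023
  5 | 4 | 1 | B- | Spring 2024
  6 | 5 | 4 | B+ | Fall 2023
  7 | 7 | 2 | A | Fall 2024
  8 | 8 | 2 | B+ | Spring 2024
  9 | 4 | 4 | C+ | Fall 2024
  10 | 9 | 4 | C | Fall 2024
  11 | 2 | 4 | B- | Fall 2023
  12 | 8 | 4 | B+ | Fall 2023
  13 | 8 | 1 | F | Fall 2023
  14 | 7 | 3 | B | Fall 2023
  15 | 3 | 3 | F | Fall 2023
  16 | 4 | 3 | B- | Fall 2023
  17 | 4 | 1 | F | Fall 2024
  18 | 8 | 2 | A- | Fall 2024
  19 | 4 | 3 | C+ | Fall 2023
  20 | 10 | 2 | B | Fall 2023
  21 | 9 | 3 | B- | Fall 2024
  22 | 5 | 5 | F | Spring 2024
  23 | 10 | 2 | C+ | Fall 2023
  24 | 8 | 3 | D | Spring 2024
SELECT name, year FROM students WHERE year BETWEEN 1 AND 4

Execution result:
name | year
Alice Smith | 4
Noah Brown | 3
Sam Brown | 1
Ivy Johnson | 4
Sam Wilson | 1
Olivia Martinez | 4
Leo Garcia | 3
Grace Garcia | 2
Mia Martinez | 3
Leo Garcia | 2
Jack Smith | 2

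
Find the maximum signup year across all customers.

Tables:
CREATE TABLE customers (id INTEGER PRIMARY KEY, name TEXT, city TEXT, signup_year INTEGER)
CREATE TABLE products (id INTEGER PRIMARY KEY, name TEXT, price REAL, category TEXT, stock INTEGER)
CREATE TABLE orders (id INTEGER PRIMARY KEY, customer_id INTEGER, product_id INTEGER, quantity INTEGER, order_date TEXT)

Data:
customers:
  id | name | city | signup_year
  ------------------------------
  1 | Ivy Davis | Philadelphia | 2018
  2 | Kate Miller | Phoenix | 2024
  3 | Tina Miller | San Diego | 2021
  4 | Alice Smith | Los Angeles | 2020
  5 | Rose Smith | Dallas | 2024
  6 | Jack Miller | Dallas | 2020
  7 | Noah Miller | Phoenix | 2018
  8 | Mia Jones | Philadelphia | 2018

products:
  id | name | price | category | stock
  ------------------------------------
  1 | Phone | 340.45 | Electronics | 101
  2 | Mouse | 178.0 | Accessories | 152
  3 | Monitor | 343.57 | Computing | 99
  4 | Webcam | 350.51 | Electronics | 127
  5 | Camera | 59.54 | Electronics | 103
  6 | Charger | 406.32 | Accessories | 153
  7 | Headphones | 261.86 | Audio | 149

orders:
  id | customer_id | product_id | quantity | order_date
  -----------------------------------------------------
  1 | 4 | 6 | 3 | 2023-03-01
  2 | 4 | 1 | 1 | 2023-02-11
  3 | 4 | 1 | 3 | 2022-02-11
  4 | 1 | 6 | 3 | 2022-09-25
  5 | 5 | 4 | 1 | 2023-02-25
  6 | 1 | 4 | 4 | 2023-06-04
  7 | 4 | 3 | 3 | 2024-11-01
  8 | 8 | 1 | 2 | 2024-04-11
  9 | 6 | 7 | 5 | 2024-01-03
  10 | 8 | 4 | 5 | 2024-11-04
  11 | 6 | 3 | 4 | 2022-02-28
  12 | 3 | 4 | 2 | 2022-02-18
SELECT MAX(signup_year) FROM customers

Execution result:
2024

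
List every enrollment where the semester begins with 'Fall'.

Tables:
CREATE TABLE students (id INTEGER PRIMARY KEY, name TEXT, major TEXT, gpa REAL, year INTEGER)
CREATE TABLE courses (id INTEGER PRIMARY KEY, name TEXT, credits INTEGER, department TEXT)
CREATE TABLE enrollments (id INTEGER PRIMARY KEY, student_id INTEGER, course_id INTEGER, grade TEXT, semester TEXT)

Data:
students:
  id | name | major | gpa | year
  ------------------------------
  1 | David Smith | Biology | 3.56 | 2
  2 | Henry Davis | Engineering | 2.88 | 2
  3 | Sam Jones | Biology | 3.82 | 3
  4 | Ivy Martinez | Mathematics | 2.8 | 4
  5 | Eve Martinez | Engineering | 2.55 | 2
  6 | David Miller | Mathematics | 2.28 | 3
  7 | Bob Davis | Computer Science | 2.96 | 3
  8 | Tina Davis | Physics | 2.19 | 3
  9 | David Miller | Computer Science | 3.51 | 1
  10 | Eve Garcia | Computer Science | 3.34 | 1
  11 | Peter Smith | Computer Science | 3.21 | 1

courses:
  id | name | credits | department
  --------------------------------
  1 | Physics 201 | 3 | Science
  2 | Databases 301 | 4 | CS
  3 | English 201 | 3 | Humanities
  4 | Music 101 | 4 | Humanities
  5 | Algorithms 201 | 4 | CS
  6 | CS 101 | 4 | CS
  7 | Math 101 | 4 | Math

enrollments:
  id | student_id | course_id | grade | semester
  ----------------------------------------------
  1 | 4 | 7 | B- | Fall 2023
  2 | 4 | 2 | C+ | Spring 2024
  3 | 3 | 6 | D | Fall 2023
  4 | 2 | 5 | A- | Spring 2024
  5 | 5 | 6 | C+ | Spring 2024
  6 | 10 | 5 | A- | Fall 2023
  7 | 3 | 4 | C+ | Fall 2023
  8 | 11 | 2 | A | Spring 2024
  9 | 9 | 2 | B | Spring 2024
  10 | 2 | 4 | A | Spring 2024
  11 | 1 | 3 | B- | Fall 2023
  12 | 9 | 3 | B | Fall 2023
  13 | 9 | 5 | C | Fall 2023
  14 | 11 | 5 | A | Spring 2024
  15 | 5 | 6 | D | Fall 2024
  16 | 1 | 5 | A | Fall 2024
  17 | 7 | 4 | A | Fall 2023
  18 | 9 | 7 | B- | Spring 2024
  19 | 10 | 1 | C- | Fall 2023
SELECT id, semester FROM enrollments WHERE semester LIKE 'Fall%'

Execution result:
id | semester
1 | Fall 2023
3 | Fall 2023
6 | Fall 2023
7 | Fall 2023
11 | Fall 2023
12 | Fall 2023
13 | Fall 2023
15 | Fall 2024
16 | Fall 2024
17 | Fall 2023
19 | Fall 2023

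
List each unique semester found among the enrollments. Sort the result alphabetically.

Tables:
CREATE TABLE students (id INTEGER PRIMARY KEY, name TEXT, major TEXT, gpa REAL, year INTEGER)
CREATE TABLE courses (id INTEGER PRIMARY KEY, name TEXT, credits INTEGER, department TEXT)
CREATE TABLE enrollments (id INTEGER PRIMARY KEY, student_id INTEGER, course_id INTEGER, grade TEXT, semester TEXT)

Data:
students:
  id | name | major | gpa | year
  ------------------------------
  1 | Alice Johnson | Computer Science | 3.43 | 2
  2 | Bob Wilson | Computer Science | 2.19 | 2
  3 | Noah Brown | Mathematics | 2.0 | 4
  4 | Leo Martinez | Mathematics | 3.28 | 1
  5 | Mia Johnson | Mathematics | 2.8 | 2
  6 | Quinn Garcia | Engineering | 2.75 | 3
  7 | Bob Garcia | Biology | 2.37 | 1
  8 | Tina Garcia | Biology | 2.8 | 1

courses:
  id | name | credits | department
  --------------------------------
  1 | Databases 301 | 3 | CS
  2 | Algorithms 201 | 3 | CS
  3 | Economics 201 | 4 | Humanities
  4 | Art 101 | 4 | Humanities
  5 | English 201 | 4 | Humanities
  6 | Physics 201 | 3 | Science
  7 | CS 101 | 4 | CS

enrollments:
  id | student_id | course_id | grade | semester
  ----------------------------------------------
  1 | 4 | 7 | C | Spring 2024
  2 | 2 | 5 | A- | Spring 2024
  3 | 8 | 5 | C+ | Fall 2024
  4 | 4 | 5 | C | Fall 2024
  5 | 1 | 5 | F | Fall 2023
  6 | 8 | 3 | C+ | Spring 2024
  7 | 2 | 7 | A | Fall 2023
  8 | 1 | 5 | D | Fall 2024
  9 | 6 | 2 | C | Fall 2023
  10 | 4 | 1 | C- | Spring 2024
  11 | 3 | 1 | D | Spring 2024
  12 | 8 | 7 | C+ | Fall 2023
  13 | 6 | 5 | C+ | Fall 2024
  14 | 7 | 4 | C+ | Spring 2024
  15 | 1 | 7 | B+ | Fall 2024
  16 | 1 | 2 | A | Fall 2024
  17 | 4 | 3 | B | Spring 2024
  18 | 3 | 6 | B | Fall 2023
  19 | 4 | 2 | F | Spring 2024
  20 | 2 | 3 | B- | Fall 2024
SELECT DISTINCT semester FROM enrollments ORDER BY semester

Execution result:
semester
Fall 2023
Fall 2024
Spring 2024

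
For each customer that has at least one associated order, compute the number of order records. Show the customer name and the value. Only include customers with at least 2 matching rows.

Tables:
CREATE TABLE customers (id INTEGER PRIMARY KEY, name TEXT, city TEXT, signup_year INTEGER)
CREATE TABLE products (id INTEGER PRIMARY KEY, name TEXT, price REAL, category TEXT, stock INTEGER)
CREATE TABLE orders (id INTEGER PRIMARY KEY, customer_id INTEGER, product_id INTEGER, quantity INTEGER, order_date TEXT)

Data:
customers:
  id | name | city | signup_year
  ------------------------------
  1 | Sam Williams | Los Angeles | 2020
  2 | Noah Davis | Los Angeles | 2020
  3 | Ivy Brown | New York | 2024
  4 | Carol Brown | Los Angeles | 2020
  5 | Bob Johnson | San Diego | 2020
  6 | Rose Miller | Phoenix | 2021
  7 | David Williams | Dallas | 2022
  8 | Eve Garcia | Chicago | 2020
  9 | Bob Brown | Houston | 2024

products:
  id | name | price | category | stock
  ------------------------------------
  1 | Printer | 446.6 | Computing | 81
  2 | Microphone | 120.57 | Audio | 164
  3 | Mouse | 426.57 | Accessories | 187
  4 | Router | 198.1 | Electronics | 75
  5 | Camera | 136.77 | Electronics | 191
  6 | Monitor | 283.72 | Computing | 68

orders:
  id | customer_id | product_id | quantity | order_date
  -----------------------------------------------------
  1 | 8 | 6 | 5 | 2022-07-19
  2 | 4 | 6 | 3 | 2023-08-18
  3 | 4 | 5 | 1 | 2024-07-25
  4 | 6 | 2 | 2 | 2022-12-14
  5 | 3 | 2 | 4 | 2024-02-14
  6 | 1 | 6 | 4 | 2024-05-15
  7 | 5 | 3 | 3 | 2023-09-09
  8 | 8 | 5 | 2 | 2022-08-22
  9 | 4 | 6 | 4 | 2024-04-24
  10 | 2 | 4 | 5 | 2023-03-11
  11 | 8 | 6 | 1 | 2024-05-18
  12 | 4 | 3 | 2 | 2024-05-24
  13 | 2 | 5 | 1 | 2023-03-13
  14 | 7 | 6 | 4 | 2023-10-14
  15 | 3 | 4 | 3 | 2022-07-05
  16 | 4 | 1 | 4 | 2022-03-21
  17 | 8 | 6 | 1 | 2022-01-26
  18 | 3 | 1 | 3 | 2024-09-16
SELECT p.name, COUNT(*) AS n FROM orders c JOIN customers p ON c.customer_id = p.id GROUP BY p.id, p.name HAVING COUNT(*) >= 2

Execution result:
name | n
Noah Davis | 2
Ivy Brown | 3
Carol Brown | 5
Eve Garcia | 4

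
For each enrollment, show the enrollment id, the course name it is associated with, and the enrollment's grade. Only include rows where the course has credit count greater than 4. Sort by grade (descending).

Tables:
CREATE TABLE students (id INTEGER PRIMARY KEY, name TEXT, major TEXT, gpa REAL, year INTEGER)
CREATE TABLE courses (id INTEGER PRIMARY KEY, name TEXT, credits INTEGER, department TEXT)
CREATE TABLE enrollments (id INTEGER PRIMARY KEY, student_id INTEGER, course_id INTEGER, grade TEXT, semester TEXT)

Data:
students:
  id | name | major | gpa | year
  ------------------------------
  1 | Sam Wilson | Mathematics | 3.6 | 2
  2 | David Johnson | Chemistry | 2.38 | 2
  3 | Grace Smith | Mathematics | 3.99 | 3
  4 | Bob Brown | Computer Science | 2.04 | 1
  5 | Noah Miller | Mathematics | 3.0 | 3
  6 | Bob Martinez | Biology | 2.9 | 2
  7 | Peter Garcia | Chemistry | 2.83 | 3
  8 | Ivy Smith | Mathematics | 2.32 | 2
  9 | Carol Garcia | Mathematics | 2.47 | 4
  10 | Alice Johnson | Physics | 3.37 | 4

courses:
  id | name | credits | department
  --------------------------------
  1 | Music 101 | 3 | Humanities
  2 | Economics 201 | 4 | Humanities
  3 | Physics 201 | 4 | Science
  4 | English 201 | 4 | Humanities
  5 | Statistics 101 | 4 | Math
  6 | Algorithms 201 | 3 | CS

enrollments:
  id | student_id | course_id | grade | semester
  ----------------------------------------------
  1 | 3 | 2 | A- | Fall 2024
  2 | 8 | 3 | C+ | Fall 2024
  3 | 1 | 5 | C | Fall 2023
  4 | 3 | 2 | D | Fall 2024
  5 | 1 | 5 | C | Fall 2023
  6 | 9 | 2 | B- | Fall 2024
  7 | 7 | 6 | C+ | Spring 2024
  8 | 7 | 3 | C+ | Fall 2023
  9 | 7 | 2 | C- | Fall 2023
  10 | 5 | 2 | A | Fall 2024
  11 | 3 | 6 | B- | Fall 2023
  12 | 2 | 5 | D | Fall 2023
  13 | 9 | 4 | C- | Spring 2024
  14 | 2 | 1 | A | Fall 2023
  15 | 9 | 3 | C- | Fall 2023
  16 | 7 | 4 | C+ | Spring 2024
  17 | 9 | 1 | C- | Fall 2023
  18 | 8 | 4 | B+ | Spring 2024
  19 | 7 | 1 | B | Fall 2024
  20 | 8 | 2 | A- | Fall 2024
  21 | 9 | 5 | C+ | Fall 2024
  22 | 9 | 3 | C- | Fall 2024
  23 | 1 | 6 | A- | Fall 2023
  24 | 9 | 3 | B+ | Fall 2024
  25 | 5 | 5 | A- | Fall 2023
SELECT c.id, p.name AS course, c.grade FROM enrollments c JOIN courses p ON c.course_id = p.id WHERE p.credits > 4 ORDER BY c.grade DESC

Execution result:
(no rows)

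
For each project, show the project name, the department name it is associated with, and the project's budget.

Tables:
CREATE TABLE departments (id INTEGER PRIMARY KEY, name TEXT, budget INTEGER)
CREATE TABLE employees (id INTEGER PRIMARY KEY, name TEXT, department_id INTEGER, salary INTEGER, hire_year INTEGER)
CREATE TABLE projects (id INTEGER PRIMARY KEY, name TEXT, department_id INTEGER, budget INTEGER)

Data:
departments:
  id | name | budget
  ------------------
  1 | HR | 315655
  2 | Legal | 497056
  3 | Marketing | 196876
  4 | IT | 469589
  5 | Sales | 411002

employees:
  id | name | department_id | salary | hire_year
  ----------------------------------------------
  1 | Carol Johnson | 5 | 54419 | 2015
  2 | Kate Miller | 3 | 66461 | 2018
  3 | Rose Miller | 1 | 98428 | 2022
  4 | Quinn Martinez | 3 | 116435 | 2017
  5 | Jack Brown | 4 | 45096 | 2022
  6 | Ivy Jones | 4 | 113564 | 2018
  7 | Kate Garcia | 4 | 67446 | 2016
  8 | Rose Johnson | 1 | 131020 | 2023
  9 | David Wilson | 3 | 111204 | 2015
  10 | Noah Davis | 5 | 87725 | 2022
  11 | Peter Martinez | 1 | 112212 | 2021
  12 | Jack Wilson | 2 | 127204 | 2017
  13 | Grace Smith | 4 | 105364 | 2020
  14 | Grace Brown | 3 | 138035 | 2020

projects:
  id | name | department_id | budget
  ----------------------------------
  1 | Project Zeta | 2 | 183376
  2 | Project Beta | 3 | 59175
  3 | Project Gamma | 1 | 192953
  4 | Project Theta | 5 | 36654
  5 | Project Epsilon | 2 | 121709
SELECT c.name, p.name AS department, c.budget FROM projects c JOIN departments p ON c.department_id = p.id

Execution result:
name | department | budget
Project Zeta | Legal | 183376
Project Beta | Marketing | 59175
Project Gamma | HR | 192953
Project Theta | Sales | 36654
Project Epsilon | Legal | 121709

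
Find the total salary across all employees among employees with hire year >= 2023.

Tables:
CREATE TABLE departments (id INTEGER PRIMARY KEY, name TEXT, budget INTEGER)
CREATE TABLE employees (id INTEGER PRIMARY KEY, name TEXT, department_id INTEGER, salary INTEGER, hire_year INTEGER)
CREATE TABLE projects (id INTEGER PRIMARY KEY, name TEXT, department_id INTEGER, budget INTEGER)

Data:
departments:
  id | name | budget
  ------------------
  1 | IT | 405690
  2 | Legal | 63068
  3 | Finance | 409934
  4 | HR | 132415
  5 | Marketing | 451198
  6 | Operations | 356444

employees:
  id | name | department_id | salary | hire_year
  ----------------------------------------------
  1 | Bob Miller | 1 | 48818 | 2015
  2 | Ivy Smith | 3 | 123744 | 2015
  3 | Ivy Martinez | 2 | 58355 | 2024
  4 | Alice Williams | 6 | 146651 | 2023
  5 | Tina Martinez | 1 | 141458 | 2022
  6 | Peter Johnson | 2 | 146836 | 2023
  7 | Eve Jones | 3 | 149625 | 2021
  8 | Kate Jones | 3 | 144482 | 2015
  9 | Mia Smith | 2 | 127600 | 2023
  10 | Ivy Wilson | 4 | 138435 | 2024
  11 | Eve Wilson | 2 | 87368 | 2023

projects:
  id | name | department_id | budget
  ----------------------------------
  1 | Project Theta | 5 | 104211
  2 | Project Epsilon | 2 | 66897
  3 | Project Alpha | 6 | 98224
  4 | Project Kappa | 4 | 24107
SELECT SUM(salary) FROM employees WHERE hire_year >= 2023

Execution result:
705245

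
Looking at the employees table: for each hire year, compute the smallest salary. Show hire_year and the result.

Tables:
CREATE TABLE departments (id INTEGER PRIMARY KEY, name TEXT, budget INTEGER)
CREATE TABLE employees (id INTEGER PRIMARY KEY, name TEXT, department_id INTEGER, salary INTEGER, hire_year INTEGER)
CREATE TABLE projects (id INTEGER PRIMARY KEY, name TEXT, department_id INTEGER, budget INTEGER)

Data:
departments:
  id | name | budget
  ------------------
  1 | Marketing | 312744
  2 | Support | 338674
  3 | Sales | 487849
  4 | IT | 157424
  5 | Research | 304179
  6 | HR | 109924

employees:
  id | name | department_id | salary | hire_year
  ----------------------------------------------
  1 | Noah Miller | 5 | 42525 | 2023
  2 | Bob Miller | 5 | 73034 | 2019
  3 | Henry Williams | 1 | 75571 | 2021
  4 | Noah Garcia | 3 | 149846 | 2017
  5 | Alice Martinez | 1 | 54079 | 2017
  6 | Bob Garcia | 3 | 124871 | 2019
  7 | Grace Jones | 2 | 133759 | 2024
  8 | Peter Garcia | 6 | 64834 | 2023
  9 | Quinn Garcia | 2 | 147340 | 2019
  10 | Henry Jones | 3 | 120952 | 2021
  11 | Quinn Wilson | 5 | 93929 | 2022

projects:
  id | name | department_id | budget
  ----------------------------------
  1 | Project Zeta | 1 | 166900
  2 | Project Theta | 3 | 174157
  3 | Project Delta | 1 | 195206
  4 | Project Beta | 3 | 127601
SELECT hire_year, MIN(salary) AS min_salary FROM employees GROUP BY hire_year

Execution result:
hire_year | min_salary
2017 | 54079
2019 | 73034
2021 | 75571
2022 | 93929
2023 | 42525
2024 | 133759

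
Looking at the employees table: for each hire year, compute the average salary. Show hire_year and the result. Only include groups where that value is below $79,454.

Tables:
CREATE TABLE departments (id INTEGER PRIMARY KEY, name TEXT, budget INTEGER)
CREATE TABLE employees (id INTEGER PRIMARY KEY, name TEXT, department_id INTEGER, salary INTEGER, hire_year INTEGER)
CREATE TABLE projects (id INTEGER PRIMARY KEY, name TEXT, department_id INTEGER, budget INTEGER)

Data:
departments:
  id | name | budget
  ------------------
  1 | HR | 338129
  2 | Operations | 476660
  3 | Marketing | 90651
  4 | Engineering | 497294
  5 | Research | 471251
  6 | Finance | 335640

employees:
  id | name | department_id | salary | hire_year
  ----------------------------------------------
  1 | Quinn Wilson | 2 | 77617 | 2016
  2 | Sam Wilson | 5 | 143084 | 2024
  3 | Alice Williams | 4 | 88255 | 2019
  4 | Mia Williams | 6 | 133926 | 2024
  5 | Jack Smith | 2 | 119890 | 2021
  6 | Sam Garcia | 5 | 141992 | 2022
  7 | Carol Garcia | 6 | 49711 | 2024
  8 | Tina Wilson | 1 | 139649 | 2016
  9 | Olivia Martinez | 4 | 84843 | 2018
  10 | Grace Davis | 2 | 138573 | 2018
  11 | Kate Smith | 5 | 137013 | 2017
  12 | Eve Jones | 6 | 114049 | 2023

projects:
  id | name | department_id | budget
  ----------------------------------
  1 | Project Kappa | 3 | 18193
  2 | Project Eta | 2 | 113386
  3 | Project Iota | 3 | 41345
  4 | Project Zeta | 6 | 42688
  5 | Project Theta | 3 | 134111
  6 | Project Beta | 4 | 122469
SELECT hire_year, AVG(salary) AS avg_salary FROM employees GROUP BY hire_year HAVING AVG(salary) < 79454

Execution result:
(no rows)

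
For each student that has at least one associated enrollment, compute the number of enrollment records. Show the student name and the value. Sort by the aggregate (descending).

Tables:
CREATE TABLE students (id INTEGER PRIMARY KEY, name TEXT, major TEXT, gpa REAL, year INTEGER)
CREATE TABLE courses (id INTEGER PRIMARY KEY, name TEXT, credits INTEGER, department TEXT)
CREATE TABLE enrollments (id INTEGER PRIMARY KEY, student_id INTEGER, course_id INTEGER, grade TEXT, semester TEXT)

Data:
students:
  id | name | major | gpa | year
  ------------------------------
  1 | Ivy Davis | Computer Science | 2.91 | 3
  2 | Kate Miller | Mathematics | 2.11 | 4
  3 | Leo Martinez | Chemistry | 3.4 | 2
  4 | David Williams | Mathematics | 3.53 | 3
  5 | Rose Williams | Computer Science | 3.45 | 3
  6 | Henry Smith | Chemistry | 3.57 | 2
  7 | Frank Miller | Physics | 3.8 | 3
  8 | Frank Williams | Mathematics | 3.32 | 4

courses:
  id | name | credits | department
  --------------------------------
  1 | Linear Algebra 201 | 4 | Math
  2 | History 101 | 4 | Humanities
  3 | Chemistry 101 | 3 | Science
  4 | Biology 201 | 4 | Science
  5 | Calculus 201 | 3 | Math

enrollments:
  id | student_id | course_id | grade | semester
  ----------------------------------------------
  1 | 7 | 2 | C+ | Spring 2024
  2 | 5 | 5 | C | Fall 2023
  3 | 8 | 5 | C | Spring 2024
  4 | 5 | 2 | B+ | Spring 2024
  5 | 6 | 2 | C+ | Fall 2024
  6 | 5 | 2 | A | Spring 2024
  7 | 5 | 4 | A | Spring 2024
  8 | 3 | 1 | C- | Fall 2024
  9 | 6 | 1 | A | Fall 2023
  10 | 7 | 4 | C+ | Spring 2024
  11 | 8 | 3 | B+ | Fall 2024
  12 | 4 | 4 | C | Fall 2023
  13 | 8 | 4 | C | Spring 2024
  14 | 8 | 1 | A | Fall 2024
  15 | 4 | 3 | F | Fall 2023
SELECT p.name, COUNT(*) AS n FROM enrollments c JOIN students p ON c.student_id = p.id GROUP BY p.id, p.name ORDER BY n DESC

Execution result:
name | n
Rose Williams | 4
Frank Williams | 4
David Williams | 2
Henry Smith | 2
Frank Miller | 2
Leo Martinez | 1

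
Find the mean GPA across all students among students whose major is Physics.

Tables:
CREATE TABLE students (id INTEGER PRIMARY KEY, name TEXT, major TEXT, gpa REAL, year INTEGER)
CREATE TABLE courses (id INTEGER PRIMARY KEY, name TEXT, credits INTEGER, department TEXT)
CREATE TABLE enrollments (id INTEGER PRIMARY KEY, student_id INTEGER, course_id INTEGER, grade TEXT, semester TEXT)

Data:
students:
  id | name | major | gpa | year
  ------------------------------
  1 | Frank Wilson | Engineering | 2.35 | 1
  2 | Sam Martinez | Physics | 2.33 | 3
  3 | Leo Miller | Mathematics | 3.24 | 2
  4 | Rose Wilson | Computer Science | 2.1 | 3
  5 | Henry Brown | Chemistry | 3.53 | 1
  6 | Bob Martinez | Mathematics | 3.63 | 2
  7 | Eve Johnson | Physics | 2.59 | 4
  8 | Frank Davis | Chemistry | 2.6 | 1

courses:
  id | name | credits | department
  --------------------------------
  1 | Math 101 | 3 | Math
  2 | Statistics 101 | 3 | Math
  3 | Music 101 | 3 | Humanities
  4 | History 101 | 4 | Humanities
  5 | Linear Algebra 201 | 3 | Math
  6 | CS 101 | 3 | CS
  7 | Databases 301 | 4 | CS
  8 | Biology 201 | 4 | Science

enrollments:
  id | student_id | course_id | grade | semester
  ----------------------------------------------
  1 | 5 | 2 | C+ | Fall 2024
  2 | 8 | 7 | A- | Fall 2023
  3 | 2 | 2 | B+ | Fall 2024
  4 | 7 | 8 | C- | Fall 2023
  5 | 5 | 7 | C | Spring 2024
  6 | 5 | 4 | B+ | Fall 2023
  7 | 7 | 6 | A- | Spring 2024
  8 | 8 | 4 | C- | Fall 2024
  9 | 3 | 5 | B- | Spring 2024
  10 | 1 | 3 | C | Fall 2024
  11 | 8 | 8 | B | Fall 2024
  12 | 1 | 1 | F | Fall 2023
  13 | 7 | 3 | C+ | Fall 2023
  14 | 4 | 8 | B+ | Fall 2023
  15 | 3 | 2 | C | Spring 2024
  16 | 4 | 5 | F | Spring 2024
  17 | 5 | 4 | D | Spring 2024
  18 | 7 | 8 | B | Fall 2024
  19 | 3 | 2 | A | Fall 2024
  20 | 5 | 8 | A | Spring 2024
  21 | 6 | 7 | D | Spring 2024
SELECT AVG(gpa) FROM students WHERE major = 'Physics'

Execution result:
2.46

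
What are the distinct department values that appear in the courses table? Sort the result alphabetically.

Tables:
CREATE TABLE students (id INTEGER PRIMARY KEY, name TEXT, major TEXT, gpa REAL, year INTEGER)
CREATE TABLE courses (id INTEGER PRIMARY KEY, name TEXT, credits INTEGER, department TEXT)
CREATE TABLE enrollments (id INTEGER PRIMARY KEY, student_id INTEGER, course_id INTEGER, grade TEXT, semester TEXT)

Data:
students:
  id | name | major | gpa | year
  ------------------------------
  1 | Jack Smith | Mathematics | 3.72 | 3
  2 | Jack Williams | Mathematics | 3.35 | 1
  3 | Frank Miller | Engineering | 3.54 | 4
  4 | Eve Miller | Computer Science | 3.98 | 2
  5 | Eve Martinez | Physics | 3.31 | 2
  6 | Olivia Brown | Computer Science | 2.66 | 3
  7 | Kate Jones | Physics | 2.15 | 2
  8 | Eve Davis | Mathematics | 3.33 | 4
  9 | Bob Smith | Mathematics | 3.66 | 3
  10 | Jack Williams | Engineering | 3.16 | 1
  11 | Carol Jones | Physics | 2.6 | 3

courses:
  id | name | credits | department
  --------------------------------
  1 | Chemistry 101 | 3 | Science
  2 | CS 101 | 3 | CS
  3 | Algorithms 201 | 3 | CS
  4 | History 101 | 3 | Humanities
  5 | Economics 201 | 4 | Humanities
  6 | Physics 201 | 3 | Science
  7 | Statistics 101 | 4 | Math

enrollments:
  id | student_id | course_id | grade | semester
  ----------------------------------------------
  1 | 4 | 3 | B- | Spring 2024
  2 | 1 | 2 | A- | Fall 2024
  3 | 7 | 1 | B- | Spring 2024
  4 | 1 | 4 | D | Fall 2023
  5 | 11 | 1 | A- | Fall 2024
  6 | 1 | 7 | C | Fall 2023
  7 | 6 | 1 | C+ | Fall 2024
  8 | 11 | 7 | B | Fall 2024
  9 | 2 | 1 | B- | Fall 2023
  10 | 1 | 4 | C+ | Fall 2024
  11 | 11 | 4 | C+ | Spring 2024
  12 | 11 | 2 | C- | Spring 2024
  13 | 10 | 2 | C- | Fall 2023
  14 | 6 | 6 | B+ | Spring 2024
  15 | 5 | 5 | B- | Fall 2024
SELECT DISTINCT department FROM courses ORDER BY department

Execution result:
department
CS
Humanities
Math
Science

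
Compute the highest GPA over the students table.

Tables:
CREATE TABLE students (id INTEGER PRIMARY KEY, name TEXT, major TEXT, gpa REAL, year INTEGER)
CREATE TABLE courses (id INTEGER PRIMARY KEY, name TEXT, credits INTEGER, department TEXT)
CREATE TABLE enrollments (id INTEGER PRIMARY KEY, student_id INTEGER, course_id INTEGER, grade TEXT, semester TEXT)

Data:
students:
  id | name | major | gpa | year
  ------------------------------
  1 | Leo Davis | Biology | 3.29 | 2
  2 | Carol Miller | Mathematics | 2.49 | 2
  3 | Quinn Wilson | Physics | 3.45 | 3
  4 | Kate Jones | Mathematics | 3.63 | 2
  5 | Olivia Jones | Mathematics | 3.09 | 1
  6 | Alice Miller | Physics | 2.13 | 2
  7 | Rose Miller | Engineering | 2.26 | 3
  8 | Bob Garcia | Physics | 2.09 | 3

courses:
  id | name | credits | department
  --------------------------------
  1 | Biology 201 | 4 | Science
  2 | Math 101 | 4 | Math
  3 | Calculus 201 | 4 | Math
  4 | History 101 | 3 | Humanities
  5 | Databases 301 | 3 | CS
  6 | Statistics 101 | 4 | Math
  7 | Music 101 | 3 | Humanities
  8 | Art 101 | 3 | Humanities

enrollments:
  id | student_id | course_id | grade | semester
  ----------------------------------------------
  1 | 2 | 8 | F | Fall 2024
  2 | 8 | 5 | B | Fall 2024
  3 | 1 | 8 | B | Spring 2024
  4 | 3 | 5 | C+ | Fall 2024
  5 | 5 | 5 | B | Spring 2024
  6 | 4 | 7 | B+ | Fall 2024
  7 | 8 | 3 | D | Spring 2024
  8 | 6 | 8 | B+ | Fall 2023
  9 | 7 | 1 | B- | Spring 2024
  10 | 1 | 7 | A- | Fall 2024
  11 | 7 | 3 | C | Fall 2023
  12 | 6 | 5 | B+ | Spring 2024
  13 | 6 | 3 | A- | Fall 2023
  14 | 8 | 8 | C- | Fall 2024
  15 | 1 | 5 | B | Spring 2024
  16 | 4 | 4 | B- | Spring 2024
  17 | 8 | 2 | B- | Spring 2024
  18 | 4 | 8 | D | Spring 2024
SELECT MAX(gpa) FROM students

Execution result:
3.63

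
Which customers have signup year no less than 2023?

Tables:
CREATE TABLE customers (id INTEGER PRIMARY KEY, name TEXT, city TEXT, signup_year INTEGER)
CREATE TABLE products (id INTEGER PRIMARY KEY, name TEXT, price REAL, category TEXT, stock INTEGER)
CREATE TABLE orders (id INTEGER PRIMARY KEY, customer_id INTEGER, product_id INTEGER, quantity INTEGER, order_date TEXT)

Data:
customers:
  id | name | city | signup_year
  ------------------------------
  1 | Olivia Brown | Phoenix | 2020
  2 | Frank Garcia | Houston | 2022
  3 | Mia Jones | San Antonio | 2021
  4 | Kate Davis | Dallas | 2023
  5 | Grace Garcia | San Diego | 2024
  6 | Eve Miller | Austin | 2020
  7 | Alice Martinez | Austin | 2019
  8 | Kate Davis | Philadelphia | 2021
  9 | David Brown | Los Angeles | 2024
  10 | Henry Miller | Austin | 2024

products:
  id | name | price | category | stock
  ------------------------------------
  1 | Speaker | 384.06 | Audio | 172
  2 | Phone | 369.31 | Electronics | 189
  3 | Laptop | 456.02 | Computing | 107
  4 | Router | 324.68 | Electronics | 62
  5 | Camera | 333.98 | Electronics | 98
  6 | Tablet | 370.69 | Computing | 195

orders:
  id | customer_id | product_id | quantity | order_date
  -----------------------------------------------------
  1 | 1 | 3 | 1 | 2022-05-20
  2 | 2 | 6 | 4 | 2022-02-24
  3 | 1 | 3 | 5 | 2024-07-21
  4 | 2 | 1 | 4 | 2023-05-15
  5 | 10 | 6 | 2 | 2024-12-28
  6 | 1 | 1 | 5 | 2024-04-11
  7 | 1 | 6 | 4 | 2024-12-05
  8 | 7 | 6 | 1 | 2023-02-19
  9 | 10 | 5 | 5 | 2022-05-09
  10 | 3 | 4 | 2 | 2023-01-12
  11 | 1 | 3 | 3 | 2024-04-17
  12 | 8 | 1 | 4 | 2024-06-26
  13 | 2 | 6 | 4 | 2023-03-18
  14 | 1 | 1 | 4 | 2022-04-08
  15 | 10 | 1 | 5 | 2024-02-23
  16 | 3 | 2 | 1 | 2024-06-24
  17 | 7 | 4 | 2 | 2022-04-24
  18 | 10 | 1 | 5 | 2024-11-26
SELECT name, signup_year FROM customers WHERE signup_year >= 2023

Execution result:
name | signup_year
Kate Davis | 2023
Grace Garcia | 2024
David Brown | 2024
Henry Miller | 2024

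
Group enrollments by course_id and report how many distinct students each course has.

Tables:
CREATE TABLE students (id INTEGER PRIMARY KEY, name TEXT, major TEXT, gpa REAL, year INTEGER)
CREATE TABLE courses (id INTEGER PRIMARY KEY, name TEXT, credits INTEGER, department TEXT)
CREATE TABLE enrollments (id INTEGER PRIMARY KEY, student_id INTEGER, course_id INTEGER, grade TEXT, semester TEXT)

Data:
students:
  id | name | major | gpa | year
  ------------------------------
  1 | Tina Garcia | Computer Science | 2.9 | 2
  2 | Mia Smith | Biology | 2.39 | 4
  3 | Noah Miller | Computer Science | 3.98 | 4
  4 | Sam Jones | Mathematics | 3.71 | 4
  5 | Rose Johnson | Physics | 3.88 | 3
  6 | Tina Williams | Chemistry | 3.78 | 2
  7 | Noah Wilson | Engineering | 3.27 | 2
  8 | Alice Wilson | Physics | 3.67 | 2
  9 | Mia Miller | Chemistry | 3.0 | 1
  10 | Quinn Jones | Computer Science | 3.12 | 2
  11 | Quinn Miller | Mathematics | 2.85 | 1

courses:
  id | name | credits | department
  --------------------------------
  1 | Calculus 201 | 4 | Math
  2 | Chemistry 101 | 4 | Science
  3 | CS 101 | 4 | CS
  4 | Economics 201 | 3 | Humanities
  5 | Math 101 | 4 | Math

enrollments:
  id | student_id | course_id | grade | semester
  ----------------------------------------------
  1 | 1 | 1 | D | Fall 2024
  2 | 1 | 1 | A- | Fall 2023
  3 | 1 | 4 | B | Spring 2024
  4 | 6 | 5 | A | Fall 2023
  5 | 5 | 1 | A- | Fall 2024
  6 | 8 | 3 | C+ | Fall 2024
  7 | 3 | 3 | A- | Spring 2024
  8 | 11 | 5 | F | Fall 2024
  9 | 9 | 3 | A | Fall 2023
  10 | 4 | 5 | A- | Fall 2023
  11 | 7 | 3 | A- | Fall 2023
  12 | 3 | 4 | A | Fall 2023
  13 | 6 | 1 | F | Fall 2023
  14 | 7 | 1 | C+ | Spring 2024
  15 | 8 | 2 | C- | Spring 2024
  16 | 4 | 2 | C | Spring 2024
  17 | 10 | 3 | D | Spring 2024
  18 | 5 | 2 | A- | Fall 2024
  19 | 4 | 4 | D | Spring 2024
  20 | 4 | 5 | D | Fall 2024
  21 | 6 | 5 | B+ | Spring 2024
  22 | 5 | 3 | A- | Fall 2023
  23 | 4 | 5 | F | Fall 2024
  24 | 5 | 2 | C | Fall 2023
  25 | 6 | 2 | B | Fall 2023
SELECT course_id, COUNT(DISTINCT student_id) AS distinct_student_count FROM enrollments GROUP BY course_id

Execution result:
course_id | distinct_student_count
1 | 4
2 | 4
3 | 6
4 | 3
5 | 3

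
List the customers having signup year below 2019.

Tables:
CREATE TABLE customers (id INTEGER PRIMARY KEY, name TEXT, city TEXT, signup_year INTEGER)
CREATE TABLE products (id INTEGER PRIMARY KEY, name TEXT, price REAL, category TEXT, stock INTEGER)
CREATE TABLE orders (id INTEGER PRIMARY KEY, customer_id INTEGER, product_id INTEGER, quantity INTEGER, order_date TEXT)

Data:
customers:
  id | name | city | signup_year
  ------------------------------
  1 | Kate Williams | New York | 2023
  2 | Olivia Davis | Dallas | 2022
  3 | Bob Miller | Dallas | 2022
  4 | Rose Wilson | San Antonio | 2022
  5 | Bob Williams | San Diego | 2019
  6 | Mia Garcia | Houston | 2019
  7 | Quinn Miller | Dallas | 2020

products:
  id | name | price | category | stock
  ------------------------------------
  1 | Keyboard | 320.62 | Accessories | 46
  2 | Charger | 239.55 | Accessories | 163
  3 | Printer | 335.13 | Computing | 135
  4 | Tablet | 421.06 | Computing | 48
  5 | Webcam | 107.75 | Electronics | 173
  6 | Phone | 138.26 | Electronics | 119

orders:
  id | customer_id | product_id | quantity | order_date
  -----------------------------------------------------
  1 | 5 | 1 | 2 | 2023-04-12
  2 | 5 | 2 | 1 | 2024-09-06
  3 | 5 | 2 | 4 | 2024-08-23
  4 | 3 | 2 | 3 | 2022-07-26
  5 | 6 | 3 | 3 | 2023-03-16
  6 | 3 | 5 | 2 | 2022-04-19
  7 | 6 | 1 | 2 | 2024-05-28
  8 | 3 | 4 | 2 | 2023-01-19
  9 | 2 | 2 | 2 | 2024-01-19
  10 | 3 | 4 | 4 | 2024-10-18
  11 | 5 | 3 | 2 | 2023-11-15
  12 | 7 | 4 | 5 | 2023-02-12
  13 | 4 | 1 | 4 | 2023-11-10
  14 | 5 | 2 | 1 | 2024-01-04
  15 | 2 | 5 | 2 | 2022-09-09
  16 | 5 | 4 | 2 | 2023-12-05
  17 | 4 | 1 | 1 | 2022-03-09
SELECT name, signup_year FROM customers WHERE signup_year < 2019

Execution result:
(no rows)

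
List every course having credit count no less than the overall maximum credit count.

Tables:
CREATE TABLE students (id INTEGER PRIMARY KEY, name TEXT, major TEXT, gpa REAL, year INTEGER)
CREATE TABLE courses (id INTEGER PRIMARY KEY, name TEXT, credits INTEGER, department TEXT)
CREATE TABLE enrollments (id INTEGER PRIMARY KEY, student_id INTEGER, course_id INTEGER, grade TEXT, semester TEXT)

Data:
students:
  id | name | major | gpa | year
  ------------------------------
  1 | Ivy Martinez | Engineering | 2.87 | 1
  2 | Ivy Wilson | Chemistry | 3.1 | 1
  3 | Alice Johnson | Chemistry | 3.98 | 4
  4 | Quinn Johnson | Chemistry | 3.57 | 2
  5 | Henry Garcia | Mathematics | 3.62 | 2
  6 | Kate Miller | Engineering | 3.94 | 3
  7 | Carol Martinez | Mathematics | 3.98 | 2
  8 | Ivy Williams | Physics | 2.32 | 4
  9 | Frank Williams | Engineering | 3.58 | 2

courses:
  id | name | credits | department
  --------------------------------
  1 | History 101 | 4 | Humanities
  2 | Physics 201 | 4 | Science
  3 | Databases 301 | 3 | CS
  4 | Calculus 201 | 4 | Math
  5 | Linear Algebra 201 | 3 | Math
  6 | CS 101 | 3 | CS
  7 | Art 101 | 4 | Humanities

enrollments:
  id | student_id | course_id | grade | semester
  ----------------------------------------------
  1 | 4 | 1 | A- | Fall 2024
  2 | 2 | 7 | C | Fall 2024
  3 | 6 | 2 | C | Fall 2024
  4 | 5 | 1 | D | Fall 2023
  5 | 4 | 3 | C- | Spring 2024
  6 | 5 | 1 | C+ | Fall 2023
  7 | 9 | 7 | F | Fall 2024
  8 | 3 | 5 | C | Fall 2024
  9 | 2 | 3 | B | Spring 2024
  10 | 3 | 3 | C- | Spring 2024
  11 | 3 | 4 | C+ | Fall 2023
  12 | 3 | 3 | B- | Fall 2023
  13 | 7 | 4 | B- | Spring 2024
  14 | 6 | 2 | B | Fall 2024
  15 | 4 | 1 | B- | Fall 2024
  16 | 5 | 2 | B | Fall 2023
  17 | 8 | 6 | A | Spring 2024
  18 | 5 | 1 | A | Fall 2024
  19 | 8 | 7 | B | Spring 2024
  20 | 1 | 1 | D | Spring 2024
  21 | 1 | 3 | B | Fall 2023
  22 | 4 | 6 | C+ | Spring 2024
SELECT name, credits FROM courses WHERE credits >= (SELECT MAX(credits) FROM courses)

Execution result:
name | credits
History 101 | 4
Physics 201 | 4
Calculus 201 | 4
Art 101 | 4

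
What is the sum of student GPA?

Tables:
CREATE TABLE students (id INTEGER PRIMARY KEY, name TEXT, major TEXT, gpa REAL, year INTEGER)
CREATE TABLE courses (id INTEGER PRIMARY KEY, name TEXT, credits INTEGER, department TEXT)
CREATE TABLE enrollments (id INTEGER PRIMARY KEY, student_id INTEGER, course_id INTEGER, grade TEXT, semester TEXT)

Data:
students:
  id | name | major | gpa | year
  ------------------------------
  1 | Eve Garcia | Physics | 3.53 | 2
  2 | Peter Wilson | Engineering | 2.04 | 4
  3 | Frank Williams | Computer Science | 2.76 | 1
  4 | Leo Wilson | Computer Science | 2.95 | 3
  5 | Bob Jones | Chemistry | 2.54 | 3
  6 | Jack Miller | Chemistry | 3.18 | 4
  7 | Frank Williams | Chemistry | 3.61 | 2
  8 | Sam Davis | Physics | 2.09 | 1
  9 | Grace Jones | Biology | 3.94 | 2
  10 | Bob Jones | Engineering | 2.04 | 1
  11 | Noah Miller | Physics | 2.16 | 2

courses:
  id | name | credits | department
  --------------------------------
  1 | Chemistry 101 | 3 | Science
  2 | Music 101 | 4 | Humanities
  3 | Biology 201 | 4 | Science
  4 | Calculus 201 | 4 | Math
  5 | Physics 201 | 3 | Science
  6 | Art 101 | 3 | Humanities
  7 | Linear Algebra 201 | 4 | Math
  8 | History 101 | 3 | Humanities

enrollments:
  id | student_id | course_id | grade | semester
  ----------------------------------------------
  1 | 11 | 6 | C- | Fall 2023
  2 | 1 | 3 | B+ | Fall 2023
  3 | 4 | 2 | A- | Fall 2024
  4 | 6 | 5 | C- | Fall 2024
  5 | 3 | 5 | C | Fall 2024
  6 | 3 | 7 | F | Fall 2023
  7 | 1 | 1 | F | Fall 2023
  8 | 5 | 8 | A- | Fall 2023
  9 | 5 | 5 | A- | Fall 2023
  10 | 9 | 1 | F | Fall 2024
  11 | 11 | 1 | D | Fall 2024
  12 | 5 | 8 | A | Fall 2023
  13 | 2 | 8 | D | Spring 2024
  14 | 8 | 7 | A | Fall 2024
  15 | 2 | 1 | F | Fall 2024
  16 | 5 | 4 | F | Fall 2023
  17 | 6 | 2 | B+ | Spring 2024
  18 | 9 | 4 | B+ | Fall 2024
SELECT SUM(gpa) FROM students

Execution result:
30.84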